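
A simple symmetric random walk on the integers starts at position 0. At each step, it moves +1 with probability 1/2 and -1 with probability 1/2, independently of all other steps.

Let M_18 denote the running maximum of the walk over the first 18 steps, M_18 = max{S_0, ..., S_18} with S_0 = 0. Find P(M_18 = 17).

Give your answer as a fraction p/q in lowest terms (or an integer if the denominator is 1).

Answer: 1/262144

Derivation:
Let M_18 = max(S_0,...,S_18). Use the reflection principle: for j ≥ 1, #{paths with M_18 ≥ j} = #{S_18 ≥ j} + #{S_18 ≥ j+1}.
By reflection, #{M_18 ≥ 17} = #{S_18 ≥ 17} + #{S_18 ≥ 18} = 1 + 1 = 2.
#{M_18 ≥ 18} = #{S_18 ≥ 18} + #{S_18 ≥ 19} = 1 + 0 = 1.
#{M_18 = 17} = 2 - 1 = 1.
P(M_18 = 17) = 1/262144 = 1/262144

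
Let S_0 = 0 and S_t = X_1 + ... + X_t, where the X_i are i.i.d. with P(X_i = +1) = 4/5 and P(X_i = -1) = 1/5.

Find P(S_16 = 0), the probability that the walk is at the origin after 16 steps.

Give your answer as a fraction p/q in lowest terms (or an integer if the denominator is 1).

Answer: 168689664/30517578125

Derivation:
To be at 0 after 16 steps: need exactly 8 steps of +1 and 8 of -1.
Number of such sequences: C(16,8) = 12870
Each has probability (4/5)^8 · (1/5)^8 = 65536/152587890625
P = 12870 · 65536/152587890625 = 168689664/30517578125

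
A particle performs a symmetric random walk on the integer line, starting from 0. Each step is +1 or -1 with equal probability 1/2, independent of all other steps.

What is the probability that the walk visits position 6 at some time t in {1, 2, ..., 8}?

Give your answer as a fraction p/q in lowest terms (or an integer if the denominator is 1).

Answer: 5/128

Derivation:
Count via complement. Let g(t,s) = #length-t paths at position s with S_1..S_t all ≠ 6.
g(t,s) = g(t-1,s-1) + g(t-1,s+1) for s ≠ 6; g(t,6) = 0.
t=0: g(0,0)=1
t=1: g(1,-1)=1 g(1,1)=1
t=2: g(2,-2)=1 g(2,0)=2 g(2,2)=1
t=3: g(3,-3)=1 g(3,-1)=3 g(3,1)=3 g(3,3)=1
t=4: g(4,-4)=1 g(4,-2)=4 g(4,0)=6 g(4,2)=4 g(4,4)=1
t=5: g(5,-5)=1 g(5,-3)=5 g(5,-1)=10 g(5,1)=10 g(5,3)=5 g(5,5)=1
t=6: g(6,-6)=1 g(6,-4)=6 g(6,-2)=15 g(6,0)=20 g(6,2)=15 g(6,4)=6
t=7: g(7,-7)=1 g(7,-5)=7 g(7,-3)=21 g(7,-1)=35 g(7,1)=35 g(7,3)=21 g(7,5)=6
t=8: g(8,-8)=1 g(8,-6)=8 g(8,-4)=28 g(8,-2)=56 g(8,0)=70 g(8,2)=56 g(8,4)=27
Paths never hitting 6: Σ_s g(8,s) = 246
Paths hitting 6: 2^8 - 246 = 10
P = 10/256 = 5/128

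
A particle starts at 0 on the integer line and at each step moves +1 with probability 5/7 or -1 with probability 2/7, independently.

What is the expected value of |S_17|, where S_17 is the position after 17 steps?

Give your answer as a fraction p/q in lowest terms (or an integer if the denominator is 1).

S_17 takes values m ≡ 1 (mod 2) with |m| ≤ 17; P(S_17=m) = C(17,(17+m)/2) · (5/7)^((17+m)/2) · (2/7)^((17-m)/2).
Distribution: P(S=-17)=131072/232630513987207, P(S=-15)=5570560/232630513987207, P(S=-13)=111411200/232630513987207, P(S=-11)=1392640000/232630513987207, P(S=-9)=1740800000/33232930569601, P(S=-7)=11315200000/33232930569601, P(S=-5)=56576000000/33232930569601, P(S=-3)=1555840000000/232630513987207, P(S=-1)=4862000000000/232630513987207, P(S=1)=12155000000000/232630513987207, P(S=3)=24310000000000/232630513987207, P(S=5)=5525000000000/33232930569601, P(S=7)=6906250000000/33232930569601, P(S=9)=6640625000000/33232930569601, P(S=11)=33203125000000/232630513987207, P(S=13)=16601562500000/232630513987207, P(S=15)=5187988281250/232630513987207, P(S=17)=762939453125/232630513987207
E[|S_17|] = Σ_m |m|·P(S_17=m) = 245608679399157/33232930569601

Answer: 245608679399157/33232930569601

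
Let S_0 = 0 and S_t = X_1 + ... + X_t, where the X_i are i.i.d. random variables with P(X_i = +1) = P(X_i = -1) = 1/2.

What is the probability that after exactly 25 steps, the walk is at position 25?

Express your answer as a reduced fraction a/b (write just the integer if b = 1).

To reach position 25 after 25 steps: need 25 steps of +1 and 0 of -1.
Favorable paths: C(25,25) = 1
Total paths: 2^25 = 33554432
P = 1/33554432 = 1/33554432

Answer: 1/33554432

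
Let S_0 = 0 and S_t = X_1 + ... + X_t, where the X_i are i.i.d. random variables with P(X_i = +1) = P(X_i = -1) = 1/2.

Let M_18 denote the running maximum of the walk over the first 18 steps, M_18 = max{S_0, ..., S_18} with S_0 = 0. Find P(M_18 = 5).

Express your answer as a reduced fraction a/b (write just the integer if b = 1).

Let M_18 = max(S_0,...,S_18). Use the reflection principle: for j ≥ 1, #{paths with M_18 ≥ j} = #{S_18 ≥ j} + #{S_18 ≥ j+1}.
By reflection, #{M_18 ≥ 5} = #{S_18 ≥ 5} + #{S_18 ≥ 6} = 31180 + 31180 = 62360.
#{M_18 ≥ 6} = #{S_18 ≥ 6} + #{S_18 ≥ 7} = 31180 + 12616 = 43796.
#{M_18 = 5} = 62360 - 43796 = 18564.
P(M_18 = 5) = 18564/262144 = 4641/65536

Answer: 4641/65536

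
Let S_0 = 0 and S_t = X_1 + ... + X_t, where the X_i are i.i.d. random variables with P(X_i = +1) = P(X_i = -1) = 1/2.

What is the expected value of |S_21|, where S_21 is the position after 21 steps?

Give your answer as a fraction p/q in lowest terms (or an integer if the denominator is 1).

S_21 takes values m ≡ 1 (mod 2) with |m| ≤ 21; P(S_21=m) = C(21,(21+m)/2)/2^21.
Total paths: 2^21 = 2097152
Distribution: P(S=-21)=1/2097152, P(S=-19)=21/2097152, P(S=-17)=210/2097152, P(S=-15)=1330/2097152, P(S=-13)=5985/2097152, P(S=-11)=20349/2097152, P(S=-9)=54264/2097152, P(S=-7)=116280/2097152, P(S=-5)=203490/2097152, P(S=-3)=293930/2097152, P(S=-1)=352716/2097152, P(S=1)=352716/2097152, P(S=3)=293930/2097152, P(S=5)=203490/2097152, P(S=7)=116280/2097152, P(S=9)=54264/2097152, P(S=11)=20349/2097152, P(S=13)=5985/2097152, P(S=15)=1330/2097152, P(S=17)=210/2097152, P(S=19)=21/2097152, P(S=21)=1/2097152
E[|S_21|] = Σ_m |m|·P(S_21=m) = 7759752/2097152 = 969969/262144

Answer: 969969/262144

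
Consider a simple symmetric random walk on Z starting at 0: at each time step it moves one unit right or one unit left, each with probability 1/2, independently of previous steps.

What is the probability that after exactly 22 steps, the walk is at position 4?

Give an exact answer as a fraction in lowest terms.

Answer: 124355/1048576

Derivation:
To reach position 4 after 22 steps: need 13 steps of +1 and 9 of -1.
Favorable paths: C(22,13) = 497420
Total paths: 2^22 = 4194304
P = 497420/4194304 = 124355/1048576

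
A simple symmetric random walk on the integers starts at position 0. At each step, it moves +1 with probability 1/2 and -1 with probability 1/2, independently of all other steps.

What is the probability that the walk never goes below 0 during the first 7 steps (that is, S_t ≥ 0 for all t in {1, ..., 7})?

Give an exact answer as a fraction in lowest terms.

Let f(t,s) = #length-t paths at position s with S_1..S_t all ≥ 0.
f(t,s) = f(t-1,s-1) + f(t-1,s+1) for s ≥ 0; f(t,s) = 0 for s < 0.
t=0: f(0,0)=1
t=1: f(1,1)=1
t=2: f(2,0)=1 f(2,2)=1
t=3: f(3,1)=2 f(3,3)=1
t=4: f(4,0)=2 f(4,2)=3 f(4,4)=1
t=5: f(5,1)=5 f(5,3)=4 f(5,5)=1
t=6: f(6,0)=5 f(6,2)=9 f(6,4)=5 f(6,6)=1
t=7: f(7,1)=14 f(7,3)=14 f(7,5)=6 f(7,7)=1
Σ_s f(7,s) = 35
P = 35/128 = 35/128

Answer: 35/128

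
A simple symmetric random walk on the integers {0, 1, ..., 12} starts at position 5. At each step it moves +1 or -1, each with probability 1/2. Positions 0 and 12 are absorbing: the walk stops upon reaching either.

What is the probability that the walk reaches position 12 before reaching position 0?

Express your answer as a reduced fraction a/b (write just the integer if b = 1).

Answer: 5/12

Derivation:
Symmetric walk (p = 1/2): the harmonic-function argument gives P(hit 12 before 0 | start at 5) = a/N.
P = 5/12 = 5/12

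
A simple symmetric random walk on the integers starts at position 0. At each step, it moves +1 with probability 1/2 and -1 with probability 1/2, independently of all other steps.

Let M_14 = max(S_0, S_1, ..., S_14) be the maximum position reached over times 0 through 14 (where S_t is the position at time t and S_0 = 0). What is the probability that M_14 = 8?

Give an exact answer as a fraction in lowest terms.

Answer: 91/4096

Derivation:
Let M_14 = max(S_0,...,S_14). Use the reflection principle: for j ≥ 1, #{paths with M_14 ≥ j} = #{S_14 ≥ j} + #{S_14 ≥ j+1}.
By reflection, #{M_14 ≥ 8} = #{S_14 ≥ 8} + #{S_14 ≥ 9} = 470 + 106 = 576.
#{M_14 ≥ 9} = #{S_14 ≥ 9} + #{S_14 ≥ 10} = 106 + 106 = 212.
#{M_14 = 8} = 576 - 212 = 364.
P(M_14 = 8) = 364/16384 = 91/4096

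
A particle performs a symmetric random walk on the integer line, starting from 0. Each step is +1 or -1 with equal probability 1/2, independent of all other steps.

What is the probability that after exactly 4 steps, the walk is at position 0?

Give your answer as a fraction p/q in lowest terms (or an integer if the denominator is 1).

Answer: 3/8

Derivation:
To return to 0 after 4 steps: need exactly 2 steps of +1 and 2 of -1.
Favorable paths: C(4,2) = 6
Total paths: 2^4 = 16
P = 6/16 = 3/8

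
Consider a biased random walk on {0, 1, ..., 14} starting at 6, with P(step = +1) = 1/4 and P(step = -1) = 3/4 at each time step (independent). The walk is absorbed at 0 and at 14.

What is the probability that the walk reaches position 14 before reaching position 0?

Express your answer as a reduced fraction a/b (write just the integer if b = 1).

Answer: 91/597871

Derivation:
Biased walk: p = 1/4, q = 3/4, r = q/p = 3
Gambler's ruin: P(hit 14 before 0 | start at 6) = (1 - r^a)/(1 - r^N)
r^6 = 729; r^14 = 4782969
P = (1 - 729) / (1 - 4782969) = -728 / -4782968 = 91/597871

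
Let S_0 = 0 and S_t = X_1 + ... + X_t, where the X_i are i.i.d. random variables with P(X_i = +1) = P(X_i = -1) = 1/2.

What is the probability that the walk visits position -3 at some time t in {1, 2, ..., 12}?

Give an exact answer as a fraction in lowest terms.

Count via complement. Let g(t,s) = #length-t paths at position s with S_1..S_t all ≠ -3.
g(t,s) = g(t-1,s-1) + g(t-1,s+1) for s ≠ -3; g(t,-3) = 0.
t=0: g(0,0)=1
t=1: g(1,-1)=1 g(1,1)=1
t=2: g(2,-2)=1 g(2,0)=2 g(2,2)=1
t=3: g(3,-1)=3 g(3,1)=3 g(3,3)=1
t=4: g(4,-2)=3 g(4,0)=6 g(4,2)=4 g(4,4)=1
t=5: g(5,-1)=9 g(5,1)=10 g(5,3)=5 g(5,5)=1
t=6: g(6,-2)=9 g(6,0)=19 g(6,2)=15 g(6,4)=6 g(6,6)=1
t=7: g(7,-1)=28 g(7,1)=34 g(7,3)=21 g(7,5)=7 g(7,7)=1
t=8: g(8,-2)=28 g(8,0)=62 g(8,2)=55 g(8,4)=28 g(8,6)=8 g(8,8)=1
t=9: g(9,-1)=90 g(9,1)=117 g(9,3)=83 g(9,5)=36 g(9,7)=9 g(9,9)=1
t=10: g(10,-2)=90 g(10,0)=207 g(10,2)=200 g(10,4)=119 g(10,6)=45 g(10,8)=10 g(10,10)=1
t=11: g(11,-1)=297 g(11,1)=407 g(11,3)=319 g(11,5)=164 g(11,7)=55 g(11,9)=11 g(11,11)=1
t=12: g(12,-2)=297 g(12,0)=704 g(12,2)=726 g(12,4)=483 g(12,6)=219 g(12,8)=66 g(12,10)=12 g(12,12)=1
Paths never hitting -3: Σ_s g(12,s) = 2508
Paths hitting -3: 2^12 - 2508 = 1588
P = 1588/4096 = 397/1024

Answer: 397/1024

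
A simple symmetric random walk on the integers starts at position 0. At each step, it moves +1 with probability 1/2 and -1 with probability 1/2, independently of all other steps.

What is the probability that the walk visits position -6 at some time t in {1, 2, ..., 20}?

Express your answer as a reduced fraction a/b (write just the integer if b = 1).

Count via complement. Let g(t,s) = #length-t paths at position s with S_1..S_t all ≠ -6.
g(t,s) = g(t-1,s-1) + g(t-1,s+1) for s ≠ -6; g(t,-6) = 0.
t=0: g(0,0)=1
t=1: g(1,-1)=1 g(1,1)=1
t=2: g(2,-2)=1 g(2,0)=2 g(2,2)=1
t=3: g(3,-3)=1 g(3,-1)=3 g(3,1)=3 g(3,3)=1
t=4: g(4,-4)=1 g(4,-2)=4 g(4,0)=6 g(4,2)=4 g(4,4)=1
t=5: g(5,-5)=1 g(5,-3)=5 g(5,-1)=10 g(5,1)=10 g(5,3)=5 g(5,5)=1
t=6: g(6,-4)=6 g(6,-2)=15 g(6,0)=20 g(6,2)=15 g(6,4)=6 g(6,6)=1
t=7: g(7,-5)=6 g(7,-3)=21 g(7,-1)=35 g(7,1)=35 g(7,3)=21 g(7,5)=7 g(7,7)=1
t=8: g(8,-4)=27 g(8,-2)=56 g(8,0)=70 g(8,2)=56 g(8,4)=28 g(8,6)=8 g(8,8)=1
t=9: g(9,-5)=27 g(9,-3)=83 g(9,-1)=126 g(9,1)=126 g(9,3)=84 g(9,5)=36 g(9,7)=9 g(9,9)=1
t=10: g(10,-4)=110 g(10,-2)=209 g(10,0)=252 g(10,2)=210 g(10,4)=120 g(10,6)=45 g(10,8)=10 g(10,10)=1
t=11: g(11,-5)=110 g(11,-3)=319 g(11,-1)=461 g(11,1)=462 g(11,3)=330 g(11,5)=165 g(11,7)=55 g(11,9)=11 g(11,11)=1
t=12: g(12,-4)=429 g(12,-2)=780 g(12,0)=923 g(12,2)=792 g(12,4)=495 g(12,6)=220 g(12,8)=66 g(12,10)=12 g(12,12)=1
t=13: g(13,-5)=429 g(13,-3)=1209 g(13,-1)=1703 g(13,1)=1715 g(13,3)=1287 g(13,5)=715 g(13,7)=286 g(13,9)=78 g(13,11)=13 g(13,13)=1
t=14: g(14,-4)=1638 g(14,-2)=2912 g(14,0)=3418 g(14,2)=3002 g(14,4)=2002 g(14,6)=1001 g(14,8)=364 g(14,10)=91 g(14,12)=14 g(14,14)=1
t=15: g(15,-5)=1638 g(15,-3)=4550 g(15,-1)=6330 g(15,1)=6420 g(15,3)=5004 g(15,5)=3003 g(15,7)=1365 g(15,9)=455 g(15,11)=105 g(15,13)=15 g(15,15)=1
t=16: g(16,-4)=6188 g(16,-2)=10880 g(16,0)=12750 g(16,2)=11424 g(16,4)=8007 g(16,6)=4368 g(16,8)=1820 g(16,10)=560 g(16,12)=120 g(16,14)=16 g(16,16)=1
t=17: g(17,-5)=6188 g(17,-3)=17068 g(17,-1)=23630 g(17,1)=24174 g(17,3)=19431 g(17,5)=12375 g(17,7)=6188 g(17,9)=2380 g(17,11)=680 g(17,13)=136 g(17,15)=17 g(17,17)=1
t=18: g(18,-4)=23256 g(18,-2)=40698 g(18,0)=47804 g(18,2)=43605 g(18,4)=31806 g(18,6)=18563 g(18,8)=8568 g(18,10)=3060 g(18,12)=816 g(18,14)=153 g(18,16)=18 g(18,18)=1
t=19: g(19,-5)=23256 g(19,-3)=63954 g(19,-1)=88502 g(19,1)=91409 g(19,3)=75411 g(19,5)=50369 g(19,7)=27131 g(19,9)=11628 g(19,11)=3876 g(19,13)=969 g(19,15)=171 g(19,17)=19 g(19,19)=1
t=20: g(20,-4)=87210 g(20,-2)=152456 g(20,0)=179911 g(20,2)=166820 g(20,4)=125780 g(20,6)=77500 g(20,8)=38759 g(20,10)=15504 g(20,12)=4845 g(20,14)=1140 g(20,16)=190 g(20,18)=20 g(20,20)=1
Paths never hitting -6: Σ_s g(20,s) = 850136
Paths hitting -6: 2^20 - 850136 = 198440
P = 198440/1048576 = 24805/131072

Answer: 24805/131072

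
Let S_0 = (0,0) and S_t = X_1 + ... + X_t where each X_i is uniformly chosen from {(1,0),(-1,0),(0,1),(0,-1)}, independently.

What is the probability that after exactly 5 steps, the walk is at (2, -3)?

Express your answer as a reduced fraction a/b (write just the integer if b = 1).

Answer: 5/512

Derivation:
Let h be the number of horizontal steps (so 5-h are vertical). To end at (2,-3) need (h+2)/2 right-steps and ((5-h)-3)/2 up-steps.
Sum over h with 2 ≤ h ≤ 2, h ≡ 0 (mod 2), 5-h ≡ 1 (mod 2):
h=2: C(5,2)·C(2,2)·C(3,0) = 10·1·1 = 10
Total favorable: 10
Total paths: 4^5 = 1024
P = 10/1024 = 5/512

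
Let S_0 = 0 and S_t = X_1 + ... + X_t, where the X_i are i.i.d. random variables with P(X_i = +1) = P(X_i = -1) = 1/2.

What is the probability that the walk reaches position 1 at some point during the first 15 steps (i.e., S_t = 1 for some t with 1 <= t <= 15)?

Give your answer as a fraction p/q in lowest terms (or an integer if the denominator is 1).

Answer: 26333/32768

Derivation:
Count via complement. Let g(t,s) = #length-t paths at position s with S_1..S_t all ≠ 1.
g(t,s) = g(t-1,s-1) + g(t-1,s+1) for s ≠ 1; g(t,1) = 0.
t=0: g(0,0)=1
t=1: g(1,-1)=1
t=2: g(2,-2)=1 g(2,0)=1
t=3: g(3,-3)=1 g(3,-1)=2
t=4: g(4,-4)=1 g(4,-2)=3 g(4,0)=2
t=5: g(5,-5)=1 g(5,-3)=4 g(5,-1)=5
t=6: g(6,-6)=1 g(6,-4)=5 g(6,-2)=9 g(6,0)=5
t=7: g(7,-7)=1 g(7,-5)=6 g(7,-3)=14 g(7,-1)=14
t=8: g(8,-8)=1 g(8,-6)=7 g(8,-4)=20 g(8,-2)=28 g(8,0)=14
t=9: g(9,-9)=1 g(9,-7)=8 g(9,-5)=27 g(9,-3)=48 g(9,-1)=42
t=10: g(10,-10)=1 g(10,-8)=9 g(10,-6)=35 g(10,-4)=75 g(10,-2)=90 g(10,0)=42
t=11: g(11,-11)=1 g(11,-9)=10 g(11,-7)=44 g(11,-5)=110 g(11,-3)=165 g(11,-1)=132
t=12: g(12,-12)=1 g(12,-10)=11 g(12,-8)=54 g(12,-6)=154 g(12,-4)=275 g(12,-2)=297 g(12,0)=132
t=13: g(13,-13)=1 g(13,-11)=12 g(13,-9)=65 g(13,-7)=208 g(13,-5)=429 g(13,-3)=572 g(13,-1)=429
t=14: g(14,-14)=1 g(14,-12)=13 g(14,-10)=77 g(14,-8)=273 g(14,-6)=637 g(14,-4)=1001 g(14,-2)=1001 g(14,0)=429
t=15: g(15,-15)=1 g(15,-13)=14 g(15,-11)=90 g(15,-9)=350 g(15,-7)=910 g(15,-5)=1638 g(15,-3)=2002 g(15,-1)=1430
Paths never hitting 1: Σ_s g(15,s) = 6435
Paths hitting 1: 2^15 - 6435 = 26333
P = 26333/32768 = 26333/32768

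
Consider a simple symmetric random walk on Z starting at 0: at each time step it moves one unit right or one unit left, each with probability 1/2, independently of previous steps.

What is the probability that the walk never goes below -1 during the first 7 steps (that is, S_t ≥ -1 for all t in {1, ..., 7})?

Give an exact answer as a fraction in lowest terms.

Let f(t,s) = #length-t paths at position s with S_1..S_t all ≥ -1.
f(t,s) = f(t-1,s-1) + f(t-1,s+1) for s ≥ -1; f(t,s) = 0 for s < -1.
t=0: f(0,0)=1
t=1: f(1,-1)=1 f(1,1)=1
t=2: f(2,0)=2 f(2,2)=1
t=3: f(3,-1)=2 f(3,1)=3 f(3,3)=1
t=4: f(4,0)=5 f(4,2)=4 f(4,4)=1
t=5: f(5,-1)=5 f(5,1)=9 f(5,3)=5 f(5,5)=1
t=6: f(6,0)=14 f(6,2)=14 f(6,4)=6 f(6,6)=1
t=7: f(7,-1)=14 f(7,1)=28 f(7,3)=20 f(7,5)=7 f(7,7)=1
Σ_s f(7,s) = 70
P = 70/128 = 35/64

Answer: 35/64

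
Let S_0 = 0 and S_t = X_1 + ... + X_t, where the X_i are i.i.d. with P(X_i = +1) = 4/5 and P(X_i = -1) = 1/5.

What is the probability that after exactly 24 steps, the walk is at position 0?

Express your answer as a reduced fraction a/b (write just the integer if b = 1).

To be at 0 after 24 steps: need exactly 12 steps of +1 and 12 of -1.
Number of such sequences: C(24,12) = 2704156
Each has probability (4/5)^12 · (1/5)^12 = 16777216/59604644775390625
P = 2704156 · 16777216/59604644775390625 = 45368209309696/59604644775390625

Answer: 45368209309696/59604644775390625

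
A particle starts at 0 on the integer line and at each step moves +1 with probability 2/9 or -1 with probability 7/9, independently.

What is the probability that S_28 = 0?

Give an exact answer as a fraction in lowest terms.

To be at 0 after 28 steps: need exactly 14 steps of +1 and 14 of -1.
Number of such sequences: C(28,14) = 40116600
Each has probability (2/9)^14 · (7/9)^14 = 11112006825558016/523347633027360537213511521
P = 40116600 · 11112006825558016/523347633027360537213511521 = 16510219741414100172800/19383245667680019896796723

Answer: 16510219741414100172800/19383245667680019896796723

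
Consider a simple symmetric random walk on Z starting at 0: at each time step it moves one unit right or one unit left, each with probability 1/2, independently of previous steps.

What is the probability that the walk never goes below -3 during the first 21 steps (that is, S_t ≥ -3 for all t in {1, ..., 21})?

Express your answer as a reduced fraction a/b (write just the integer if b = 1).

Answer: 323323/524288

Derivation:
Let f(t,s) = #length-t paths at position s with S_1..S_t all ≥ -3.
f(t,s) = f(t-1,s-1) + f(t-1,s+1) for s ≥ -3; f(t,s) = 0 for s < -3.
t=0: f(0,0)=1
t=1: f(1,-1)=1 f(1,1)=1
t=2: f(2,-2)=1 f(2,0)=2 f(2,2)=1
t=3: f(3,-3)=1 f(3,-1)=3 f(3,1)=3 f(3,3)=1
t=4: f(4,-2)=4 f(4,0)=6 f(4,2)=4 f(4,4)=1
t=5: f(5,-3)=4 f(5,-1)=10 f(5,1)=10 f(5,3)=5 f(5,5)=1
t=6: f(6,-2)=14 f(6,0)=20 f(6,2)=15 f(6,4)=6 f(6,6)=1
t=7: f(7,-3)=14 f(7,-1)=34 f(7,1)=35 f(7,3)=21 f(7,5)=7 f(7,7)=1
t=8: f(8,-2)=48 f(8,0)=69 f(8,2)=56 f(8,4)=28 f(8,6)=8 f(8,8)=1
t=9: f(9,-3)=48 f(9,-1)=117 f(9,1)=125 f(9,3)=84 f(9,5)=36 f(9,7)=9 f(9,9)=1
t=10: f(10,-2)=165 f(10,0)=242 f(10,2)=209 f(10,4)=120 f(10,6)=45 f(10,8)=10 f(10,10)=1
t=11: f(11,-3)=165 f(11,-1)=407 f(11,1)=451 f(11,3)=329 f(11,5)=165 f(11,7)=55 f(11,9)=11 f(11,11)=1
t=12: f(12,-2)=572 f(12,0)=858 f(12,2)=780 f(12,4)=494 f(12,6)=220 f(12,8)=66 f(12,10)=12 f(12,12)=1
t=13: f(13,-3)=572 f(13,-1)=1430 f(13,1)=1638 f(13,3)=1274 f(13,5)=714 f(13,7)=286 f(13,9)=78 f(13,11)=13 f(13,13)=1
t=14: f(14,-2)=2002 f(14,0)=3068 f(14,2)=2912 f(14,4)=1988 f(14,6)=1000 f(14,8)=364 f(14,10)=91 f(14,12)=14 f(14,14)=1
t=15: f(15,-3)=2002 f(15,-1)=5070 f(15,1)=5980 f(15,3)=4900 f(15,5)=2988 f(15,7)=1364 f(15,9)=455 f(15,11)=105 f(15,13)=15 f(15,15)=1
t=16: f(16,-2)=7072 f(16,0)=11050 f(16,2)=10880 f(16,4)=7888 f(16,6)=4352 f(16,8)=1819 f(16,10)=560 f(16,12)=120 f(16,14)=16 f(16,16)=1
t=17: f(17,-3)=7072 f(17,-1)=18122 f(17,1)=21930 f(17,3)=18768 f(17,5)=12240 f(17,7)=6171 f(17,9)=2379 f(17,11)=680 f(17,13)=136 f(17,15)=17 f(17,17)=1
t=18: f(18,-2)=25194 f(18,0)=40052 f(18,2)=40698 f(18,4)=31008 f(18,6)=18411 f(18,8)=8550 f(18,10)=3059 f(18,12)=816 f(18,14)=153 f(18,16)=18 f(18,18)=1
t=19: f(19,-3)=25194 f(19,-1)=65246 f(19,1)=80750 f(19,3)=71706 f(19,5)=49419 f(19,7)=26961 f(19,9)=11609 f(19,11)=3875 f(19,13)=969 f(19,15)=171 f(19,17)=19 f(19,19)=1
t=20: f(20,-2)=90440 f(20,0)=145996 f(20,2)=152456 f(20,4)=121125 f(20,6)=76380 f(20,8)=38570 f(20,10)=15484 f(20,12)=4844 f(20,14)=1140 f(20,16)=190 f(20,18)=20 f(20,20)=1
t=21: f(21,-3)=90440 f(21,-1)=236436 f(21,1)=298452 f(21,3)=273581 f(21,5)=197505 f(21,7)=114950 f(21,9)=54054 f(21,11)=20328 f(21,13)=5984 f(21,15)=1330 f(21,17)=210 f(21,19)=21 f(21,21)=1
Σ_s f(21,s) = 1293292
P = 1293292/2097152 = 323323/524288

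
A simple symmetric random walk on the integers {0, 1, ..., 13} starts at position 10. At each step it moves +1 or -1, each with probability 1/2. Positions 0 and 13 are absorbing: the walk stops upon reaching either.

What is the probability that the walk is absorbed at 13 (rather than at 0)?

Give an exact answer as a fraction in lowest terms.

Answer: 10/13

Derivation:
Symmetric walk (p = 1/2): the harmonic-function argument gives P(hit 13 before 0 | start at 10) = a/N.
P = 10/13 = 10/13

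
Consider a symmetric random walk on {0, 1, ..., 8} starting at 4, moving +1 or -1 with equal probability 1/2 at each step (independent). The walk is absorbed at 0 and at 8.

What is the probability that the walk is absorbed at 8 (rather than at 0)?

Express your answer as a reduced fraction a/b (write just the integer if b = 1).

Answer: 1/2

Derivation:
Symmetric walk (p = 1/2): the harmonic-function argument gives P(hit 8 before 0 | start at 4) = a/N.
P = 4/8 = 1/2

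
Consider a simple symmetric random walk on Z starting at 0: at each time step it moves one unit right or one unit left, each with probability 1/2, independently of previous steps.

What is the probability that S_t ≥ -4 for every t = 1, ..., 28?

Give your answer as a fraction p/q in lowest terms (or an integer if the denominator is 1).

Answer: 87922215/134217728

Derivation:
Let f(t,s) = #length-t paths at position s with S_1..S_t all ≥ -4.
f(t,s) = f(t-1,s-1) + f(t-1,s+1) for s ≥ -4; f(t,s) = 0 for s < -4.
t=0: f(0,0)=1
t=1: f(1,-1)=1 f(1,1)=1
t=2: f(2,-2)=1 f(2,0)=2 f(2,2)=1
t=3: f(3,-3)=1 f(3,-1)=3 f(3,1)=3 f(3,3)=1
t=4: f(4,-4)=1 f(4,-2)=4 f(4,0)=6 f(4,2)=4 f(4,4)=1
t=5: f(5,-3)=5 f(5,-1)=10 f(5,1)=10 f(5,3)=5 f(5,5)=1
t=6: f(6,-4)=5 f(6,-2)=15 f(6,0)=20 f(6,2)=15 f(6,4)=6 f(6,6)=1
t=7: f(7,-3)=20 f(7,-1)=35 f(7,1)=35 f(7,3)=21 f(7,5)=7 f(7,7)=1
t=8: f(8,-4)=20 f(8,-2)=55 f(8,0)=70 f(8,2)=56 f(8,4)=28 f(8,6)=8 f(8,8)=1
t=9: f(9,-3)=75 f(9,-1)=125 f(9,1)=126 f(9,3)=84 f(9,5)=36 f(9,7)=9 f(9,9)=1
t=10: f(10,-4)=75 f(10,-2)=200 f(10,0)=251 f(10,2)=210 f(10,4)=120 f(10,6)=45 f(10,8)=10 f(10,10)=1
t=11: f(11,-3)=275 f(11,-1)=451 f(11,1)=461 f(11,3)=330 f(11,5)=165 f(11,7)=55 f(11,9)=11 f(11,11)=1
t=12: f(12,-4)=275 f(12,-2)=726 f(12,0)=912 f(12,2)=791 f(12,4)=495 f(12,6)=220 f(12,8)=66 f(12,10)=12 f(12,12)=1
t=13: f(13,-3)=1001 f(13,-1)=1638 f(13,1)=1703 f(13,3)=1286 f(13,5)=715 f(13,7)=286 f(13,9)=78 f(13,11)=13 f(13,13)=1
t=14: f(14,-4)=1001 f(14,-2)=2639 f(14,0)=3341 f(14,2)=2989 f(14,4)=2001 f(14,6)=1001 f(14,8)=364 f(14,10)=91 f(14,12)=14 f(14,14)=1
t=15: f(15,-3)=3640 f(15,-1)=5980 f(15,1)=6330 f(15,3)=4990 f(15,5)=3002 f(15,7)=1365 f(15,9)=455 f(15,11)=105 f(15,13)=15 f(15,15)=1
t=16: f(16,-4)=3640 f(16,-2)=9620 f(16,0)=12310 f(16,2)=11320 f(16,4)=7992 f(16,6)=4367 f(16,8)=1820 f(16,10)=560 f(16,12)=120 f(16,14)=16 f(16,16)=1
t=17: f(17,-3)=13260 f(17,-1)=21930 f(17,1)=23630 f(17,3)=19312 f(17,5)=12359 f(17,7)=6187 f(17,9)=2380 f(17,11)=680 f(17,13)=136 f(17,15)=17 f(17,17)=1
t=18: f(18,-4)=13260 f(18,-2)=35190 f(18,0)=45560 f(18,2)=42942 f(18,4)=31671 f(18,6)=18546 f(18,8)=8567 f(18,10)=3060 f(18,12)=816 f(18,14)=153 f(18,16)=18 f(18,18)=1
t=19: f(19,-3)=48450 f(19,-1)=80750 f(19,1)=88502 f(19,3)=74613 f(19,5)=50217 f(19,7)=27113 f(19,9)=11627 f(19,11)=3876 f(19,13)=969 f(19,15)=171 f(19,17)=19 f(19,19)=1
t=20: f(20,-4)=48450 f(20,-2)=129200 f(20,0)=169252 f(20,2)=163115 f(20,4)=124830 f(20,6)=77330 f(20,8)=38740 f(20,10)=15503 f(20,12)=4845 f(20,14)=1140 f(20,16)=190 f(20,18)=20 f(20,20)=1
t=21: f(21,-3)=177650 f(21,-1)=298452 f(21,1)=332367 f(21,3)=287945 f(21,5)=202160 f(21,7)=116070 f(21,9)=54243 f(21,11)=20348 f(21,13)=5985 f(21,15)=1330 f(21,17)=210 f(21,19)=21 f(21,21)=1
t=22: f(22,-4)=177650 f(22,-2)=476102 f(22,0)=630819 f(22,2)=620312 f(22,4)=490105 f(22,6)=318230 f(22,8)=170313 f(22,10)=74591 f(22,12)=26333 f(22,14)=7315 f(22,16)=1540 f(22,18)=231 f(22,20)=22 f(22,22)=1
t=23: f(23,-3)=653752 f(23,-1)=1106921 f(23,1)=1251131 f(23,3)=1110417 f(23,5)=808335 f(23,7)=488543 f(23,9)=244904 f(23,11)=100924 f(23,13)=33648 f(23,15)=8855 f(23,17)=1771 f(23,19)=253 f(23,21)=23 f(23,23)=1
t=24: f(24,-4)=653752 f(24,-2)=1760673 f(24,0)=2358052 f(24,2)=2361548 f(24,4)=1918752 f(24,6)=1296878 f(24,8)=733447 f(24,10)=345828 f(24,12)=134572 f(24,14)=42503 f(24,16)=10626 f(24,18)=2024 f(24,20)=276 f(24,22)=24 f(24,24)=1
t=25: f(25,-3)=2414425 f(25,-1)=4118725 f(25,1)=4719600 f(25,3)=4280300 f(25,5)=3215630 f(25,7)=2030325 f(25,9)=1079275 f(25,11)=480400 f(25,13)=177075 f(25,15)=53129 f(25,17)=12650 f(25,19)=2300 f(25,21)=300 f(25,23)=25 f(25,25)=1
t=26: f(26,-4)=2414425 f(26,-2)=6533150 f(26,0)=8838325 f(26,2)=8999900 f(26,4)=7495930 f(26,6)=5245955 f(26,8)=3109600 f(26,10)=1559675 f(26,12)=657475 f(26,14)=230204 f(26,16)=65779 f(26,18)=14950 f(26,20)=2600 f(26,22)=325 f(26,24)=26 f(26,26)=1
t=27: f(27,-3)=8947575 f(27,-1)=15371475 f(27,1)=17838225 f(27,3)=16495830 f(27,5)=12741885 f(27,7)=8355555 f(27,9)=4669275 f(27,11)=2217150 f(27,13)=887679 f(27,15)=295983 f(27,17)=80729 f(27,19)=17550 f(27,21)=2925 f(27,23)=351 f(27,25)=27 f(27,27)=1
t=28: f(28,-4)=8947575 f(28,-2)=24319050 f(28,0)=33209700 f(28,2)=34334055 f(28,4)=29237715 f(28,6)=21097440 f(28,8)=13024830 f(28,10)=6886425 f(28,12)=3104829 f(28,14)=1183662 f(28,16)=376712 f(28,18)=98279 f(28,20)=20475 f(28,22)=3276 f(28,24)=378 f(28,26)=28 f(28,28)=1
Σ_s f(28,s) = 175844430
P = 175844430/268435456 = 87922215/134217728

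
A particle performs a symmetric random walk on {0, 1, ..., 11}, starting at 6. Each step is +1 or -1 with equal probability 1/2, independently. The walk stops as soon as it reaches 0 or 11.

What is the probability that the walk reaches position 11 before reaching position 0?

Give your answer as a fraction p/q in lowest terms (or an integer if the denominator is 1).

Symmetric walk (p = 1/2): the harmonic-function argument gives P(hit 11 before 0 | start at 6) = a/N.
P = 6/11 = 6/11

Answer: 6/11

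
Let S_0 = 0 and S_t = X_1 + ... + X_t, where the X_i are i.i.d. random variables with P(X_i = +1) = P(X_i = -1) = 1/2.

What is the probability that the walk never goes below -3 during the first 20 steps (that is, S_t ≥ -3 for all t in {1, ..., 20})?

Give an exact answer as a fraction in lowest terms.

Let f(t,s) = #length-t paths at position s with S_1..S_t all ≥ -3.
f(t,s) = f(t-1,s-1) + f(t-1,s+1) for s ≥ -3; f(t,s) = 0 for s < -3.
t=0: f(0,0)=1
t=1: f(1,-1)=1 f(1,1)=1
t=2: f(2,-2)=1 f(2,0)=2 f(2,2)=1
t=3: f(3,-3)=1 f(3,-1)=3 f(3,1)=3 f(3,3)=1
t=4: f(4,-2)=4 f(4,0)=6 f(4,2)=4 f(4,4)=1
t=5: f(5,-3)=4 f(5,-1)=10 f(5,1)=10 f(5,3)=5 f(5,5)=1
t=6: f(6,-2)=14 f(6,0)=20 f(6,2)=15 f(6,4)=6 f(6,6)=1
t=7: f(7,-3)=14 f(7,-1)=34 f(7,1)=35 f(7,3)=21 f(7,5)=7 f(7,7)=1
t=8: f(8,-2)=48 f(8,0)=69 f(8,2)=56 f(8,4)=28 f(8,6)=8 f(8,8)=1
t=9: f(9,-3)=48 f(9,-1)=117 f(9,1)=125 f(9,3)=84 f(9,5)=36 f(9,7)=9 f(9,9)=1
t=10: f(10,-2)=165 f(10,0)=242 f(10,2)=209 f(10,4)=120 f(10,6)=45 f(10,8)=10 f(10,10)=1
t=11: f(11,-3)=165 f(11,-1)=407 f(11,1)=451 f(11,3)=329 f(11,5)=165 f(11,7)=55 f(11,9)=11 f(11,11)=1
t=12: f(12,-2)=572 f(12,0)=858 f(12,2)=780 f(12,4)=494 f(12,6)=220 f(12,8)=66 f(12,10)=12 f(12,12)=1
t=13: f(13,-3)=572 f(13,-1)=1430 f(13,1)=1638 f(13,3)=1274 f(13,5)=714 f(13,7)=286 f(13,9)=78 f(13,11)=13 f(13,13)=1
t=14: f(14,-2)=2002 f(14,0)=3068 f(14,2)=2912 f(14,4)=1988 f(14,6)=1000 f(14,8)=364 f(14,10)=91 f(14,12)=14 f(14,14)=1
t=15: f(15,-3)=2002 f(15,-1)=5070 f(15,1)=5980 f(15,3)=4900 f(15,5)=2988 f(15,7)=1364 f(15,9)=455 f(15,11)=105 f(15,13)=15 f(15,15)=1
t=16: f(16,-2)=7072 f(16,0)=11050 f(16,2)=10880 f(16,4)=7888 f(16,6)=4352 f(16,8)=1819 f(16,10)=560 f(16,12)=120 f(16,14)=16 f(16,16)=1
t=17: f(17,-3)=7072 f(17,-1)=18122 f(17,1)=21930 f(17,3)=18768 f(17,5)=12240 f(17,7)=6171 f(17,9)=2379 f(17,11)=680 f(17,13)=136 f(17,15)=17 f(17,17)=1
t=18: f(18,-2)=25194 f(18,0)=40052 f(18,2)=40698 f(18,4)=31008 f(18,6)=18411 f(18,8)=8550 f(18,10)=3059 f(18,12)=816 f(18,14)=153 f(18,16)=18 f(18,18)=1
t=19: f(19,-3)=25194 f(19,-1)=65246 f(19,1)=80750 f(19,3)=71706 f(19,5)=49419 f(19,7)=26961 f(19,9)=11609 f(19,11)=3875 f(19,13)=969 f(19,15)=171 f(19,17)=19 f(19,19)=1
t=20: f(20,-2)=90440 f(20,0)=145996 f(20,2)=152456 f(20,4)=121125 f(20,6)=76380 f(20,8)=38570 f(20,10)=15484 f(20,12)=4844 f(20,14)=1140 f(20,16)=190 f(20,18)=20 f(20,20)=1
Σ_s f(20,s) = 646646
P = 646646/1048576 = 323323/524288

Answer: 323323/524288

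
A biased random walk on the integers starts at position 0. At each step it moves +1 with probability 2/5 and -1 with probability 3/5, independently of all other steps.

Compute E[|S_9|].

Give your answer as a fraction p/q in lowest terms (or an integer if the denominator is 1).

Answer: 222417/78125

Derivation:
S_9 takes values m ≡ 1 (mod 2) with |m| ≤ 9; P(S_9=m) = C(9,(9+m)/2) · (2/5)^((9+m)/2) · (3/5)^((9-m)/2).
Distribution: P(S=-9)=19683/1953125, P(S=-7)=118098/1953125, P(S=-5)=314928/1953125, P(S=-3)=489888/1953125, P(S=-1)=489888/1953125, P(S=1)=326592/1953125, P(S=3)=145152/1953125, P(S=5)=41472/1953125, P(S=7)=6912/1953125, P(S=9)=512/1953125
E[|S_9|] = Σ_m |m|·P(S_9=m) = 222417/78125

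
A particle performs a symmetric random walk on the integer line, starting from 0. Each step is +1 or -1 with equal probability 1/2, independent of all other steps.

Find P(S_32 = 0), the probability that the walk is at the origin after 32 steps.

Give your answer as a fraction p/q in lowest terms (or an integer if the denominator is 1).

To return to 0 after 32 steps: need exactly 16 steps of +1 and 16 of -1.
Favorable paths: C(32,16) = 601080390
Total paths: 2^32 = 4294967296
P = 601080390/4294967296 = 300540195/2147483648

Answer: 300540195/2147483648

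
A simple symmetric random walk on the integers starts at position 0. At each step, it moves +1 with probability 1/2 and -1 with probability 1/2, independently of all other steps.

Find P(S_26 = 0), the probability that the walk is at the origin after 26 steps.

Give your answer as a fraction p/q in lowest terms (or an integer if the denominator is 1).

Answer: 1300075/8388608

Derivation:
To return to 0 after 26 steps: need exactly 13 steps of +1 and 13 of -1.
Favorable paths: C(26,13) = 10400600
Total paths: 2^26 = 67108864
P = 10400600/67108864 = 1300075/8388608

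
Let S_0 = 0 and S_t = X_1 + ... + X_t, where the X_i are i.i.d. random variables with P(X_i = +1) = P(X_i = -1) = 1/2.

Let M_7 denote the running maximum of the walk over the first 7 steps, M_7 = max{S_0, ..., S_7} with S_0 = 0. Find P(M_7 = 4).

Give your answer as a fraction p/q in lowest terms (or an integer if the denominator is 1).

Answer: 7/128

Derivation:
Let M_7 = max(S_0,...,S_7). Use the reflection principle: for j ≥ 1, #{paths with M_7 ≥ j} = #{S_7 ≥ j} + #{S_7 ≥ j+1}.
By reflection, #{M_7 ≥ 4} = #{S_7 ≥ 4} + #{S_7 ≥ 5} = 8 + 8 = 16.
#{M_7 ≥ 5} = #{S_7 ≥ 5} + #{S_7 ≥ 6} = 8 + 1 = 9.
#{M_7 = 4} = 16 - 9 = 7.
P(M_7 = 4) = 7/128 = 7/128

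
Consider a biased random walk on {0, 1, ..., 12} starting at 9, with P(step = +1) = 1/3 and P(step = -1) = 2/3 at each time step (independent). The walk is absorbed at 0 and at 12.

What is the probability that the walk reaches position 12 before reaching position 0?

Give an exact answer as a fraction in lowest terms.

Answer: 73/585

Derivation:
Biased walk: p = 1/3, q = 2/3, r = q/p = 2
Gambler's ruin: P(hit 12 before 0 | start at 9) = (1 - r^a)/(1 - r^N)
r^9 = 512; r^12 = 4096
P = (1 - 512) / (1 - 4096) = -511 / -4095 = 73/585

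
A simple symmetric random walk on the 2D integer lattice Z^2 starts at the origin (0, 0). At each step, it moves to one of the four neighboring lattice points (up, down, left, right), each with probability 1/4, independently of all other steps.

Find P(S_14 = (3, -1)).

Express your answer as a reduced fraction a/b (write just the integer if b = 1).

Answer: 3006003/134217728

Derivation:
Let h be the number of horizontal steps (so 14-h are vertical). To end at (3,-1) need (h+3)/2 right-steps and ((14-h)-1)/2 up-steps.
Sum over h with 3 ≤ h ≤ 13, h ≡ 1 (mod 2), 14-h ≡ 1 (mod 2):
h=3: C(14,3)·C(3,3)·C(11,5) = 364·1·462 = 168168
h=5: C(14,5)·C(5,4)·C(9,4) = 2002·5·126 = 1261260
h=7: C(14,7)·C(7,5)·C(7,3) = 3432·21·35 = 2522520
h=9: C(14,9)·C(9,6)·C(5,2) = 2002·84·10 = 1681680
h=11: C(14,11)·C(11,7)·C(3,1) = 364·330·3 = 360360
h=13: C(14,13)·C(13,8)·C(1,0) = 14·1287·1 = 18018
Total favorable: 6012006
Total paths: 4^14 = 268435456
P = 6012006/268435456 = 3006003/134217728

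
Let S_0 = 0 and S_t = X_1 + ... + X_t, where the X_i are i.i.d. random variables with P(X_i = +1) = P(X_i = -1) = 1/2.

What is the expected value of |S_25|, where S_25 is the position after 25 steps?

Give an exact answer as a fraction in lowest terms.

Answer: 16900975/4194304

Derivation:
S_25 takes values m ≡ 1 (mod 2) with |m| ≤ 25; P(S_25=m) = C(25,(25+m)/2)/2^25.
Total paths: 2^25 = 33554432
Distribution: P(S=-25)=1/33554432, P(S=-23)=25/33554432, P(S=-21)=300/33554432, P(S=-19)=2300/33554432, P(S=-17)=12650/33554432, P(S=-15)=53130/33554432, P(S=-13)=177100/33554432, P(S=-11)=480700/33554432, P(S=-9)=1081575/33554432, P(S=-7)=2042975/33554432, P(S=-5)=3268760/33554432, P(S=-3)=4457400/33554432, P(S=-1)=5200300/33554432, P(S=1)=5200300/33554432, P(S=3)=4457400/33554432, P(S=5)=3268760/33554432, P(S=7)=2042975/33554432, P(S=9)=1081575/33554432, P(S=11)=480700/33554432, P(S=13)=177100/33554432, P(S=15)=53130/33554432, P(S=17)=12650/33554432, P(S=19)=2300/33554432, P(S=21)=300/33554432, P(S=23)=25/33554432, P(S=25)=1/33554432
E[|S_25|] = Σ_m |m|·P(S_25=m) = 135207800/33554432 = 16900975/4194304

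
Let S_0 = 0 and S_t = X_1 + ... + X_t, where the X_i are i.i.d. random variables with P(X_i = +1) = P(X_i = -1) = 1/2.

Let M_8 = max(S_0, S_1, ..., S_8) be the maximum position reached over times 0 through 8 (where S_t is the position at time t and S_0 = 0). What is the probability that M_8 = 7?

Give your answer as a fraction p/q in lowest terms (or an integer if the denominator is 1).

Answer: 1/256

Derivation:
Let M_8 = max(S_0,...,S_8). Use the reflection principle: for j ≥ 1, #{paths with M_8 ≥ j} = #{S_8 ≥ j} + #{S_8 ≥ j+1}.
By reflection, #{M_8 ≥ 7} = #{S_8 ≥ 7} + #{S_8 ≥ 8} = 1 + 1 = 2.
#{M_8 ≥ 8} = #{S_8 ≥ 8} + #{S_8 ≥ 9} = 1 + 0 = 1.
#{M_8 = 7} = 2 - 1 = 1.
P(M_8 = 7) = 1/256 = 1/256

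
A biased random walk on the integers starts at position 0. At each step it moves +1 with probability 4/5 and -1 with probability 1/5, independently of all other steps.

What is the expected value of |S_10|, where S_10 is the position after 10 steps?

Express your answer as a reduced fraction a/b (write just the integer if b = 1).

Answer: 11775906/1953125

Derivation:
S_10 takes values m ≡ 0 (mod 2) with |m| ≤ 10; P(S_10=m) = C(10,(10+m)/2) · (4/5)^((10+m)/2) · (1/5)^((10-m)/2).
Distribution: P(S=-10)=1/9765625, P(S=-8)=8/1953125, P(S=-6)=144/1953125, P(S=-4)=1536/1953125, P(S=-2)=10752/1953125, P(S=0)=258048/9765625, P(S=2)=172032/1953125, P(S=4)=393216/1953125, P(S=6)=589824/1953125, P(S=8)=524288/1953125, P(S=10)=1048576/9765625
E[|S_10|] = Σ_m |m|·P(S_10=m) = 11775906/1953125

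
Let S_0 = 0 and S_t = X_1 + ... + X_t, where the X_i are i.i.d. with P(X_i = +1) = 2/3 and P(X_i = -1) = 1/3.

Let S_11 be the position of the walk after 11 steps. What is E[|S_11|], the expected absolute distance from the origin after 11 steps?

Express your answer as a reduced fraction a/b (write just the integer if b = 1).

S_11 takes values m ≡ 1 (mod 2) with |m| ≤ 11; P(S_11=m) = C(11,(11+m)/2) · (2/3)^((11+m)/2) · (1/3)^((11-m)/2).
Distribution: P(S=-11)=1/177147, P(S=-9)=22/177147, P(S=-7)=220/177147, P(S=-5)=440/59049, P(S=-3)=1760/59049, P(S=-1)=4928/59049, P(S=1)=9856/59049, P(S=3)=14080/59049, P(S=5)=14080/59049, P(S=7)=28160/177147, P(S=9)=11264/177147, P(S=11)=2048/177147
E[|S_11|] = Σ_m |m|·P(S_11=m) = 242495/59049

Answer: 242495/59049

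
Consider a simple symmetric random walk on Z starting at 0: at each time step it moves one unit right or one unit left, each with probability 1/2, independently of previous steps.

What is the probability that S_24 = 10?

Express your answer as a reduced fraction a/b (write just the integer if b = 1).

To reach position 10 after 24 steps: need 17 steps of +1 and 7 of -1.
Favorable paths: C(24,17) = 346104
Total paths: 2^24 = 16777216
P = 346104/16777216 = 43263/2097152

Answer: 43263/2097152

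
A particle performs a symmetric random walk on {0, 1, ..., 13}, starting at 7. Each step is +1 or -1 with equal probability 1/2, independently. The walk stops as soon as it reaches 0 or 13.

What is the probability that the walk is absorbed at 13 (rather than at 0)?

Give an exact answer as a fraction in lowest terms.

Answer: 7/13

Derivation:
Symmetric walk (p = 1/2): the harmonic-function argument gives P(hit 13 before 0 | start at 7) = a/N.
P = 7/13 = 7/13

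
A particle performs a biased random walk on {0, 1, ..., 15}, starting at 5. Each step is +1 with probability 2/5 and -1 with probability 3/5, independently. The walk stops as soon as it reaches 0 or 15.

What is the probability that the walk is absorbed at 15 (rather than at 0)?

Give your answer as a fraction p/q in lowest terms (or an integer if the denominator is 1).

Answer: 1024/67849

Derivation:
Biased walk: p = 2/5, q = 3/5, r = q/p = 3/2
Gambler's ruin: P(hit 15 before 0 | start at 5) = (1 - r^a)/(1 - r^N)
r^5 = 243/32; r^15 = 14348907/32768
P = (1 - 243/32) / (1 - 14348907/32768) = -211/32 / -14316139/32768 = 1024/67849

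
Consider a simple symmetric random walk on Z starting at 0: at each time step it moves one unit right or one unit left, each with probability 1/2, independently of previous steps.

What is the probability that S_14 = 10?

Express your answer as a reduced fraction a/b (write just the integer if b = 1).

To reach position 10 after 14 steps: need 12 steps of +1 and 2 of -1.
Favorable paths: C(14,12) = 91
Total paths: 2^14 = 16384
P = 91/16384 = 91/16384

Answer: 91/16384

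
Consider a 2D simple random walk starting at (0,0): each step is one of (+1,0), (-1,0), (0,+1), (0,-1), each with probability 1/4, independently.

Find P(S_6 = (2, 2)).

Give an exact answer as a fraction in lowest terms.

Let h be the number of horizontal steps (so 6-h are vertical). To end at (2,2) need (h+2)/2 right-steps and ((6-h)+2)/2 up-steps.
Sum over h with 2 ≤ h ≤ 4, h ≡ 0 (mod 2), 6-h ≡ 0 (mod 2):
h=2: C(6,2)·C(2,2)·C(4,3) = 15·1·4 = 60
h=4: C(6,4)·C(4,3)·C(2,2) = 15·4·1 = 60
Total favorable: 120
Total paths: 4^6 = 4096
P = 120/4096 = 15/512

Answer: 15/512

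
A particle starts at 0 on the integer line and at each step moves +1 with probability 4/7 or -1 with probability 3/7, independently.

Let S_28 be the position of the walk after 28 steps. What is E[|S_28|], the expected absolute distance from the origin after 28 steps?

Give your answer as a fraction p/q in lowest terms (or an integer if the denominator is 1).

S_28 takes values m ≡ 0 (mod 2) with |m| ≤ 28; P(S_28=m) = C(28,(28+m)/2) · (4/7)^((28+m)/2) · (3/7)^((28-m)/2).
Distribution: P(S=-28)=22876792454961/459986536544739960976801, P(S=-26)=122009559759792/65712362363534280139543, P(S=-24)=2196172075676256/65712362363534280139543, P(S=-22)=25377988430036736/65712362363534280139543, P(S=-20)=211483236916972800/65712362363534280139543, P(S=-18)=1353492716268625920/65712362363534280139543, P(S=-16)=6917851660928532480/65712362363534280139543, P(S=-14)=202923648720570286080/459986536544739960976801, P(S=-12)=101461824360285143040/65712362363534280139543, P(S=-10)=300627627734178201600/65712362363534280139543, P(S=-8)=761589990259918110720/65712362363534280139543, P(S=-6)=1661650887839821332480/65712362363534280139543, P(S=-4)=3138673899252995850240/65712362363534280139543, P(S=-2)=5150644347492095754240/65712362363534280139543, P(S=0)=51506443474920957542400/459986536544739960976801, P(S=2)=9156701062208170229760/65712362363534280139543, P(S=4)=9919759484058851082240/65712362363534280139543, P(S=6)=9336244220290683371520/65712362363534280139543, P(S=8)=7607310105422038302720/65712362363534280139543, P(S=10)=5338463231875114598400/65712362363534280139543, P(S=12)=3203077939125068759040/65712362363534280139543, P(S=14)=11388721561333577809920/459986536544739960976801, P(S=16)=690225549171731988480/65712362363534280139543, P(S=18)=240078451885819822080/65712362363534280139543, P(S=20)=66688458857172172800/65712362363534280139543, P(S=22)=14226871222863396864/65712362363534280139543, P(S=24)=2188749418902061056/65712362363534280139543, P(S=26)=216172782113783808/65712362363534280139543, P(S=28)=72057594037927936/459986536544739960976801
E[|S_28|] = Σ_m |m|·P(S_28=m) = 350225784366252768457636/65712362363534280139543

Answer: 350225784366252768457636/65712362363534280139543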